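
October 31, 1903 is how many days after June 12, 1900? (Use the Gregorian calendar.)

1236

Jun 12, 1900 → Jun 12, 1901: 365 days.
Jun 12, 1901 → Jun 12, 1902: 365 days.
Jun 12, 1902 → Jun 12, 1903: 365 days.
Jun 12, 1903 → Jul 12, 1903: 30 days (June has 30).
Jul 12, 1903 → Aug 12, 1903: 31 days (July has 31).
Aug 12, 1903 → Sep 12, 1903: 31 days (August has 31).
Sep 12, 1903 → Oct 12, 1903: 30 days (September has 30).
Oct 12, 1903 → Oct 31, 1903: 19 days.
Total: 1236 days.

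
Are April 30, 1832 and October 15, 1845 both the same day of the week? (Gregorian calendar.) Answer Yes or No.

No

From Apr 30, 1832 to Oct 15, 1845 is 4916 days.
4916 mod 7 = 2, so they are different weekdays.
(Apr 30, 1832 is a Monday; Oct 15, 1845 is a Wednesday.)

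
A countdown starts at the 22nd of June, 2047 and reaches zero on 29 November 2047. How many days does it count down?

Jun 22, 2047 → Jul 22, 2047: 30 days (June has 30).
Jul 22, 2047 → Aug 22, 2047: 31 days (July has 31).
Aug 22, 2047 → Sep 22, 2047: 31 days (August has 31).
Sep 22, 2047 → Oct 22, 2047: 30 days (September has 30).
Oct 22, 2047 → Nov 22, 2047: 31 days (October has 31).
Nov 22, 2047 → Nov 29, 2047: 7 days.
Total: 160 days.

160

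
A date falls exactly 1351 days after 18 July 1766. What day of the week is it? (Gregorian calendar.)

Friday

Jul 18, 1766 is a Friday.
1351 mod 7 = 0, so 1351 days after a Friday is Friday + 0 = Friday.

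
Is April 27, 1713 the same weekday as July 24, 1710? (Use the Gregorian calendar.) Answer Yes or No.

Yes

From Jul 24, 1710 to Apr 27, 1713 is 1008 days.
1008 mod 7 = 0, so they are the same weekday.
(Jul 24, 1710 is a Thursday; Apr 27, 1713 is a Thursday.)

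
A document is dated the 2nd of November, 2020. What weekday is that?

Doomsday rule: the anchor day for the 2000s is Tuesday. For year 20: 20÷12 = 1 r 8, and 8÷4 = 2, so 1+8+2 = 11.
Tuesday + 11 ≡ Saturday — that's 2020's doomsday.
In November the doomsday date is Nov 7.
Nov 2 is 5 days before Nov 7; 5 mod 7 = 5, so Saturday − 5 = Monday.

Monday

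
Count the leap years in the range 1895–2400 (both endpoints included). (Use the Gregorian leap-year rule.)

123

Multiples of 4 in [1895,2400]: 127.
Of those, multiples of 100: 6 (not leap unless ÷400).
Multiples of 400: 2.
Leap years = 127 − 6 + 2 = 123.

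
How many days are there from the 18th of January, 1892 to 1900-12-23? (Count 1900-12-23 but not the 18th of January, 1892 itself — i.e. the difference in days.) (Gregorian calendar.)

3261

Jan 18, 1892 → Jan 18, 1893: 366 days (Feb 29, 1892 is in that span).
Jan 18, 1893 → Jan 18, 1894: 365 days.
Jan 18, 1894 → Jan 18, 1895: 365 days.
Jan 18, 1895 → Jan 18, 1896: 365 days.
Jan 18, 1896 → Jan 18, 1897: 366 days (Feb 29, 1896 is in that span).
Jan 18, 1897 → Jan 18, 1898: 365 days.
Jan 18, 1898 → Jan 18, 1899: 365 days.
Jan 18, 1899 → Jan 18, 1900: 365 days.
Jan 18, 1900 → Feb 18, 1900: 31 days (January has 31).
Feb 18, 1900 → Mar 18, 1900: 28 days (February has 28).
Mar 18, 1900 → Apr 18, 1900: 31 days (March has 31).
Apr 18, 1900 → May 18, 1900: 30 days (April has 30).
May 18, 1900 → Jun 18, 1900: 31 days (May has 31).
Jun 18, 1900 → Jul 18, 1900: 30 days (June has 30).
Jul 18, 1900 → Aug 18, 1900: 31 days (July has 31).
Aug 18, 1900 → Sep 18, 1900: 31 days (August has 31).
Sep 18, 1900 → Oct 18, 1900: 30 days (September has 30).
Oct 18, 1900 → Nov 18, 1900: 31 days (October has 31).
Nov 18, 1900 → Dec 18, 1900: 30 days (November has 30).
Dec 18, 1900 → Dec 23, 1900: 5 days.
Total: 3261 days.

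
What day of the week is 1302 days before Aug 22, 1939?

Tuesday

First find the weekday of Aug 22, 1939. Doomsday rule: the anchor day for the 1900s is Wednesday. For year 39: 39÷12 = 3 r 3, and 3÷4 = 0, so 3+3+0 = 6.
Wednesday + 6 ≡ Tuesday — that's 1939's doomsday.
In August the doomsday date is Aug 8.
Aug 22 is 14 days after Aug 8; 14 mod 7 = 0, so Tuesday + 0 = Tuesday.
1302 mod 7 = 0, so 1302 days before a Tuesday is Tuesday − 0 = Tuesday.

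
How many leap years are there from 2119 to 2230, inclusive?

Multiples of 4 in [2119,2230]: 28.
Of those, multiples of 100: 1 (not leap unless ÷400).
Multiples of 400: 0.
Leap years = 28 − 1 + 0 = 27.

27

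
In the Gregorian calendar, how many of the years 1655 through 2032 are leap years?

Multiples of 4 in [1655,2032]: 95.
Of those, multiples of 100: 4 (not leap unless ÷400).
Multiples of 400: 1.
Leap years = 95 − 4 + 1 = 92.

92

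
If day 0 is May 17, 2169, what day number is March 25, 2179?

3599

May 17, 2169 → May 17, 2170: 365 days.
May 17, 2170 → May 17, 2171: 365 days.
May 17, 2171 → May 17, 2172: 366 days (Feb 29, 2172 is in that span).
May 17, 2172 → May 17, 2173: 365 days.
May 17, 2173 → May 17, 2174: 365 days.
May 17, 2174 → May 17, 2175: 365 days.
May 17, 2175 → May 17, 2176: 366 days (Feb 29, 2176 is in that span).
May 17, 2176 → May 17, 2177: 365 days.
May 17, 2177 → May 17, 2178: 365 days.
May 17, 2178 → Jun 17, 2178: 31 days (May has 31).
Jun 17, 2178 → Jul 17, 2178: 30 days (June has 30).
Jul 17, 2178 → Aug 17, 2178: 31 days (July has 31).
Aug 17, 2178 → Sep 17, 2178: 31 days (August has 31).
Sep 17, 2178 → Oct 17, 2178: 30 days (September has 30).
Oct 17, 2178 → Nov 17, 2178: 31 days (October has 31).
Nov 17, 2178 → Dec 17, 2178: 30 days (November has 30).
Dec 17, 2178 → Jan 17, 2179: 31 days (December has 31).
Jan 17, 2179 → Feb 17, 2179: 31 days (January has 31).
Feb 17, 2179 → Mar 17, 2179: 28 days (February has 28).
Mar 17, 2179 → Mar 25, 2179: 8 days.
Total: 3599 days.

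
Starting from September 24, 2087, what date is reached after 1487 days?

+366 (one year; includes Feb 29, 2088) → Sep 24, 2088 (1121 left).
+365 (one year) → Sep 24, 2089 (756 left).
+365 (one year) → Sep 24, 2090 (391 left).
Sep has 30 days: +7 → Oct 1, 2090 (384 left).
Oct has 31 days: +31 → Nov 1, 2090 (353 left).
Nov has 30 days: +30 → Dec 1, 2090 (323 left).
Dec has 31 days: +31 → Jan 1, 2091 (292 left).
Jan has 31 days: +31 → Feb 1, 2091 (261 left).
Feb has 28 days: +28 → Mar 1, 2091 (233 left).
Mar has 31 days: +31 → Apr 1, 2091 (202 left).
Apr has 30 days: +30 → May 1, 2091 (172 left).
May has 31 days: +31 → Jun 1, 2091 (141 left).
Jun has 30 days: +30 → Jul 1, 2091 (111 left).
Jul has 31 days: +31 → Aug 1, 2091 (80 left).
Aug has 31 days: +31 → Sep 1, 2091 (49 left).
Sep has 30 days: +30 → Oct 1, 2091 (19 left).
+19 → Oct 20, 2091.

October 20, 2091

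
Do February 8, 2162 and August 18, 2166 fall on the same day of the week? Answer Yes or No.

From Feb 8, 2162 to Aug 18, 2166 is 1652 days.
1652 mod 7 = 0, so they are the same weekday.
(Feb 8, 2162 is a Monday; Aug 18, 2166 is a Monday.)

Yes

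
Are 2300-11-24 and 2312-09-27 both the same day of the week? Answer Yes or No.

From Nov 24, 2300 to Sep 27, 2312 is 4325 days.
4325 mod 7 = 6, so they are different weekdays.
(Nov 24, 2300 is a Saturday; Sep 27, 2312 is a Friday.)

No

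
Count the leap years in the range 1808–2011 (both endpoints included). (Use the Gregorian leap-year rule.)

Multiples of 4 in [1808,2011]: 51.
Of those, multiples of 100: 2 (not leap unless ÷400).
Multiples of 400: 1.
Leap years = 51 − 2 + 1 = 50.

50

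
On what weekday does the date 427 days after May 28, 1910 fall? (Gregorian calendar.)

Saturday

First find the weekday of May 28, 1910. Doomsday rule: the anchor day for the 1900s is Wednesday. For year 10: 10÷12 = 0 r 10, and 10÷4 = 2, so 0+10+2 = 12.
Wednesday + 12 ≡ Monday — that's 1910's doomsday.
In May the doomsday date is May 9.
May 28 is 19 days after May 9; 19 mod 7 = 5, so Monday + 5 = Saturday.
427 mod 7 = 0, so 427 days after a Saturday is Saturday + 0 = Saturday.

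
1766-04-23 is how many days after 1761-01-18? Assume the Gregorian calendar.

1921

Jan 18, 1761 → Jan 18, 1762: 365 days.
Jan 18, 1762 → Jan 18, 1763: 365 days.
Jan 18, 1763 → Jan 18, 1764: 365 days.
Jan 18, 1764 → Jan 18, 1765: 366 days (Feb 29, 1764 is in that span).
Jan 18, 1765 → Jan 18, 1766: 365 days.
Jan 18, 1766 → Feb 18, 1766: 31 days (January has 31).
Feb 18, 1766 → Mar 18, 1766: 28 days (February has 28).
Mar 18, 1766 → Apr 18, 1766: 31 days (March has 31).
Apr 18, 1766 → Apr 23, 1766: 5 days.
Total: 1921 days.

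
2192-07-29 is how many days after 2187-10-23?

Oct 23, 2187 → Oct 23, 2188: 366 days (Feb 29, 2188 is in that span).
Oct 23, 2188 → Oct 23, 2189: 365 days.
Oct 23, 2189 → Oct 23, 2190: 365 days.
Oct 23, 2190 → Oct 23, 2191: 365 days.
Oct 23, 2191 → Nov 23, 2191: 31 days (October has 31).
Nov 23, 2191 → Dec 23, 2191: 30 days (November has 30).
Dec 23, 2191 → Jan 23, 2192: 31 days (December has 31).
Jan 23, 2192 → Feb 23, 2192: 31 days (January has 31).
Feb 23, 2192 → Mar 23, 2192: 29 days (February has 29).
Mar 23, 2192 → Apr 23, 2192: 31 days (March has 31).
Apr 23, 2192 → May 23, 2192: 30 days (April has 30).
May 23, 2192 → Jun 23, 2192: 31 days (May has 31).
Jun 23, 2192 → Jul 23, 2192: 30 days (June has 30).
Jul 23, 2192 → Jul 29, 2192: 6 days.
Total: 1741 days.

1741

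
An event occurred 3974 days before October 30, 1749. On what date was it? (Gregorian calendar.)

December 13, 1738

−365 (one year) → Oct 30, 1748 (3609 left).
−366 (one year; includes Feb 29, 1748) → Oct 30, 1747 (3243 left).
−365 (one year) → Oct 30, 1746 (2878 left).
−365 (one year) → Oct 30, 1745 (2513 left).
−365 (one year) → Oct 30, 1744 (2148 left).
−366 (one year; includes Feb 29, 1744) → Oct 30, 1743 (1782 left).
−365 (one year) → Oct 30, 1742 (1417 left).
−365 (one year) → Oct 30, 1741 (1052 left).
−365 (one year) → Oct 30, 1740 (687 left).
−366 (one year; includes Feb 29, 1740) → Oct 30, 1739 (321 left).
−30 → Sep 30, 1739 (end of Sep, 30 days; 291 left).
−30 → Aug 31, 1739 (end of Aug, 31 days; 261 left).
−31 → Jul 31, 1739 (end of Jul, 31 days; 230 left).
−31 → Jun 30, 1739 (end of Jun, 30 days; 199 left).
−30 → May 31, 1739 (end of May, 31 days; 169 left).
−31 → Apr 30, 1739 (end of Apr, 30 days; 138 left).
−30 → Mar 31, 1739 (end of Mar, 31 days; 108 left).
−31 → Feb 28, 1739 (end of Feb, 28 days; 77 left).
−28 → Jan 31, 1739 (end of Jan, 31 days; 49 left).
−31 → Dec 31, 1738 (end of Dec, 31 days; 18 left).
−18 → Dec 13, 1738.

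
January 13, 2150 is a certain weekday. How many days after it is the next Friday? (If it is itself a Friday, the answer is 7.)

Jan 13, 2150 is a Tuesday.
From Tuesday to the next Friday is 3 days.

3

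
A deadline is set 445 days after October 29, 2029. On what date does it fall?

January 17, 2031

+365 (one year) → Oct 29, 2030 (80 left).
Oct has 31 days: +3 → Nov 1, 2030 (77 left).
Nov has 30 days: +30 → Dec 1, 2030 (47 left).
Dec has 31 days: +31 → Jan 1, 2031 (16 left).
+16 → Jan 17, 2031.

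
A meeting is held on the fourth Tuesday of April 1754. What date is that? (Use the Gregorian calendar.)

April 1, 1754 is a Monday.
The first Tuesday is therefore April 2 (1 days later).
The fourth Tuesday is 2 + 3×7 = April 23.

April 23, 1754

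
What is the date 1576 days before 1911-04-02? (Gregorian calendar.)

−365 (one year) → Apr 2, 1910 (1211 left).
−365 (one year) → Apr 2, 1909 (846 left).
−365 (one year) → Apr 2, 1908 (481 left).
−366 (one year; includes Feb 29, 1908) → Apr 2, 1907 (115 left).
−2 → Mar 31, 1907 (end of Mar, 31 days; 113 left).
−31 → Feb 28, 1907 (end of Feb, 28 days; 82 left).
−28 → Jan 31, 1907 (end of Jan, 31 days; 54 left).
−31 → Dec 31, 1906 (end of Dec, 31 days; 23 left).
−23 → Dec 8, 1906.

December 8, 1906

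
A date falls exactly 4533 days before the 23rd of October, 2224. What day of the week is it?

Tuesday

First find the weekday of Oct 23, 2224. Doomsday rule: the anchor day for the 2200s is Friday. For year 24: 24÷12 = 2 r 0, and 0÷4 = 0, so 2+0+0 = 2.
Friday + 2 ≡ Sunday — that's 2224's doomsday.
In October the doomsday date is Oct 10.
Oct 23 is 13 days after Oct 10; 13 mod 7 = 6, so Sunday + 6 = Saturday.
4533 mod 7 = 4, so 4533 days before a Saturday is Saturday − 4 = Tuesday.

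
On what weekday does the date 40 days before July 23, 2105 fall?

First find the weekday of Jul 23, 2105. Doomsday rule: the anchor day for the 2100s is Sunday. For year 05: 5÷12 = 0 r 5, and 5÷4 = 1, so 0+5+1 = 6.
Sunday + 6 ≡ Saturday — that's 2105's doomsday.
In July the doomsday date is Jul 11.
Jul 23 is 12 days after Jul 11; 12 mod 7 = 5, so Saturday + 5 = Thursday.
40 mod 7 = 5, so 40 days before a Thursday is Thursday − 5 = Saturday.

Saturday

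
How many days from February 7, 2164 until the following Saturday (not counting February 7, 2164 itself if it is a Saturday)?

Feb 7, 2164 is a Tuesday.
From Tuesday to the next Saturday is 4 days.

4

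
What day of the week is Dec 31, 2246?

Doomsday rule: the anchor day for the 2200s is Friday. For year 46: 46÷12 = 3 r 10, and 10÷4 = 2, so 3+10+2 = 15.
Friday + 15 ≡ Saturday — that's 2246's doomsday.
In December the doomsday date is Dec 12.
Dec 31 is 19 days after Dec 12; 19 mod 7 = 5, so Saturday + 5 = Thursday.

Thursday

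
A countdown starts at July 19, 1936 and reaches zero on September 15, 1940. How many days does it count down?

1519

Jul 19, 1936 → Jul 19, 1937: 365 days.
Jul 19, 1937 → Jul 19, 1938: 365 days.
Jul 19, 1938 → Jul 19, 1939: 365 days.
Jul 19, 1939 → Jul 19, 1940: 366 days (Feb 29, 1940 is in that span).
Jul 19, 1940 → Aug 19, 1940: 31 days (July has 31).
Aug 19, 1940 → Sep 15, 1940: 27 days.
Total: 1519 days.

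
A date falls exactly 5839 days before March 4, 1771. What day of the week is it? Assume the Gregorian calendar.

First find the weekday of Mar 4, 1771. Doomsday rule: the anchor day for the 1700s is Sunday. For year 71: 71÷12 = 5 r 11, and 11÷4 = 2, so 5+11+2 = 18.
Sunday + 18 ≡ Thursday — that's 1771's doomsday.
In March the doomsday date is Mar 14.
Mar 4 is 10 days before Mar 14; 10 mod 7 = 3, so Thursday − 3 = Monday.
5839 mod 7 = 1, so 5839 days before a Monday is Monday − 1 = Sunday.

Sunday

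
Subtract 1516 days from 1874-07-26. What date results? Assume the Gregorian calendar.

−365 (one year) → Jul 26, 1873 (1151 left).
−365 (one year) → Jul 26, 1872 (786 left).
−366 (one year; includes Feb 29, 1872) → Jul 26, 1871 (420 left).
−365 (one year) → Jul 26, 1870 (55 left).
−26 → Jun 30, 1870 (end of Jun, 30 days; 29 left).
−29 → Jun 1, 1870.

June 1, 1870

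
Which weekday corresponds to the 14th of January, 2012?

Saturday

Doomsday rule: the anchor day for the 2000s is Tuesday. For year 12: 12÷12 = 1 r 0, and 0÷4 = 0, so 1+0+0 = 1.
Tuesday + 1 ≡ Wednesday — that's 2012's doomsday.
In January the doomsday date is Jan 4 (2012 is a leap year (divisible by 4)).
Jan 14 is 10 days after Jan 4; 10 mod 7 = 3, so Wednesday + 3 = Saturday.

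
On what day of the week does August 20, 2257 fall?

Doomsday rule: the anchor day for the 2200s is Friday. For year 57: 57÷12 = 4 r 9, and 9÷4 = 2, so 4+9+2 = 15.
Friday + 15 ≡ Saturday — that's 2257's doomsday.
In August the doomsday date is Aug 8.
Aug 20 is 12 days after Aug 8; 12 mod 7 = 5, so Saturday + 5 = Thursday.

Thursday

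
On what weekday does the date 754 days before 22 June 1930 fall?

Tuesday

First find the weekday of Jun 22, 1930. Doomsday rule: the anchor day for the 1900s is Wednesday. For year 30: 30÷12 = 2 r 6, and 6÷4 = 1, so 2+6+1 = 9.
Wednesday + 9 ≡ Friday — that's 1930's doomsday.
In June the doomsday date is Jun 6.
Jun 22 is 16 days after Jun 6; 16 mod 7 = 2, so Friday + 2 = Sunday.
754 mod 7 = 5, so 754 days before a Sunday is Sunday − 5 = Tuesday.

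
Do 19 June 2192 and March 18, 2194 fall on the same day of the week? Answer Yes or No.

Yes

From Jun 19, 2192 to Mar 18, 2194 is 637 days.
637 mod 7 = 0, so they are the same weekday.
(Jun 19, 2192 is a Tuesday; Mar 18, 2194 is a Tuesday.)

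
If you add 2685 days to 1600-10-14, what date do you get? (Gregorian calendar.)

+365 (one year) → Oct 14, 1601 (2320 left).
+365 (one year) → Oct 14, 1602 (1955 left).
+365 (one year) → Oct 14, 1603 (1590 left).
+366 (one year; includes Feb 29, 1604) → Oct 14, 1604 (1224 left).
+365 (one year) → Oct 14, 1605 (859 left).
+365 (one year) → Oct 14, 1606 (494 left).
+365 (one year) → Oct 14, 1607 (129 left).
Oct has 31 days: +18 → Nov 1, 1607 (111 left).
Nov has 30 days: +30 → Dec 1, 1607 (81 left).
Dec has 31 days: +31 → Jan 1, 1608 (50 left).
Jan has 31 days: +31 → Feb 1, 1608 (19 left).
+19 → Feb 20, 1608.

February 20, 1608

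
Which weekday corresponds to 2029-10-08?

Doomsday rule: the anchor day for the 2000s is Tuesday. For year 29: 29÷12 = 2 r 5, and 5÷4 = 1, so 2+5+1 = 8.
Tuesday + 8 ≡ Wednesday — that's 2029's doomsday.
In October the doomsday date is Oct 10.
Oct 8 is 2 days before Oct 10; 2 mod 7 = 2, so Wednesday − 2 = Monday.

Monday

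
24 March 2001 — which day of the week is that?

Doomsday rule: the anchor day for the 2000s is Tuesday. For year 01: 1÷12 = 0 r 1, and 1÷4 = 0, so 0+1+0 = 1.
Tuesday + 1 ≡ Wednesday — that's 2001's doomsday.
In March the doomsday date is Mar 14.
Mar 24 is 10 days after Mar 14; 10 mod 7 = 3, so Wednesday + 3 = Saturday.

Saturday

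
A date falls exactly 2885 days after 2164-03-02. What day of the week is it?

Saturday

Mar 2, 2164 is a Friday.
2885 mod 7 = 1, so 2885 days after a Friday is Friday + 1 = Saturday.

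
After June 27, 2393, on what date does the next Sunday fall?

July 4, 2393

Jun 27, 2393 is a Sunday.
From Sunday to the next Sunday is 7 days.
Jun 27, 2393 + 7 = Jul 4, 2393.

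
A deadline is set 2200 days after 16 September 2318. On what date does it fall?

+365 (one year) → Sep 16, 2319 (1835 left).
+366 (one year; includes Feb 29, 2320) → Sep 16, 2320 (1469 left).
+365 (one year) → Sep 16, 2321 (1104 left).
+365 (one year) → Sep 16, 2322 (739 left).
+365 (one year) → Sep 16, 2323 (374 left).
Sep has 30 days: +15 → Oct 1, 2323 (359 left).
Oct has 31 days: +31 → Nov 1, 2323 (328 left).
Nov has 30 days: +30 → Dec 1, 2323 (298 left).
Dec has 31 days: +31 → Jan 1, 2324 (267 left).
Jan has 31 days: +31 → Feb 1, 2324 (236 left).
Feb has 29 days: +29 → Mar 1, 2324 (207 left).
Mar has 31 days: +31 → Apr 1, 2324 (176 left).
Apr has 30 days: +30 → May 1, 2324 (146 left).
May has 31 days: +31 → Jun 1, 2324 (115 left).
Jun has 30 days: +30 → Jul 1, 2324 (85 left).
Jul has 31 days: +31 → Aug 1, 2324 (54 left).
Aug has 31 days: +31 → Sep 1, 2324 (23 left).
+23 → Sep 24, 2324.

September 24, 2324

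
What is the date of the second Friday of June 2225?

June 1, 2225 is a Wednesday.
The first Friday is therefore June 3 (2 days later).
The second Friday is 3 + 1×7 = June 10.

June 10, 2225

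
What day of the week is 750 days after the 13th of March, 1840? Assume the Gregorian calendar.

First find the weekday of Mar 13, 1840. Doomsday rule: the anchor day for the 1800s is Friday. For year 40: 40÷12 = 3 r 4, and 4÷4 = 1, so 3+4+1 = 8.
Friday + 8 ≡ Saturday — that's 1840's doomsday.
In March the doomsday date is Mar 14.
Mar 13 is 1 day before Mar 14; 1 mod 7 = 1, so Saturday − 1 = Friday.
750 mod 7 = 1, so 750 days after a Friday is Friday + 1 = Saturday.

Saturday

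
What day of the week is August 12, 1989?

Saturday

Doomsday rule: the anchor day for the 1900s is Wednesday. For year 89: 89÷12 = 7 r 5, and 5÷4 = 1, so 7+5+1 = 13.
Wednesday + 13 ≡ Tuesday — that's 1989's doomsday.
In August the doomsday date is Aug 8.
Aug 12 is 4 days after Aug 8; 4 mod 7 = 4, so Tuesday + 4 = Saturday.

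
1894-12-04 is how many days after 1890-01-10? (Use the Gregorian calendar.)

Jan 10, 1890 → Jan 10, 1891: 365 days.
Jan 10, 1891 → Jan 10, 1892: 365 days.
Jan 10, 1892 → Jan 10, 1893: 366 days (Feb 29, 1892 is in that span).
Jan 10, 1893 → Jan 10, 1894: 365 days.
Jan 10, 1894 → Feb 10, 1894: 31 days (January has 31).
Feb 10, 1894 → Mar 10, 1894: 28 days (February has 28).
Mar 10, 1894 → Apr 10, 1894: 31 days (March has 31).
Apr 10, 1894 → May 10, 1894: 30 days (April has 30).
May 10, 1894 → Jun 10, 1894: 31 days (May has 31).
Jun 10, 1894 → Jul 10, 1894: 30 days (June has 30).
Jul 10, 1894 → Aug 10, 1894: 31 days (July has 31).
Aug 10, 1894 → Sep 10, 1894: 31 days (August has 31).
Sep 10, 1894 → Oct 10, 1894: 30 days (September has 30).
Oct 10, 1894 → Nov 10, 1894: 31 days (October has 31).
Nov 10, 1894 → Dec 4, 1894: 24 days.
Total: 1789 days.

1789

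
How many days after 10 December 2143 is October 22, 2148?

Dec 10, 2143 → Dec 10, 2144: 366 days (Feb 29, 2144 is in that span).
Dec 10, 2144 → Dec 10, 2145: 365 days.
Dec 10, 2145 → Dec 10, 2146: 365 days.
Dec 10, 2146 → Dec 10, 2147: 365 days.
Dec 10, 2147 → Jan 10, 2148: 31 days (December has 31).
Jan 10, 2148 → Feb 10, 2148: 31 days (January has 31).
Feb 10, 2148 → Mar 10, 2148: 29 days (February has 29).
Mar 10, 2148 → Apr 10, 2148: 31 days (March has 31).
Apr 10, 2148 → May 10, 2148: 30 days (April has 30).
May 10, 2148 → Jun 10, 2148: 31 days (May has 31).
Jun 10, 2148 → Jul 10, 2148: 30 days (June has 30).
Jul 10, 2148 → Aug 10, 2148: 31 days (July has 31).
Aug 10, 2148 → Sep 10, 2148: 31 days (August has 31).
Sep 10, 2148 → Oct 10, 2148: 30 days (September has 30).
Oct 10, 2148 → Oct 22, 2148: 12 days.
Total: 1778 days.

1778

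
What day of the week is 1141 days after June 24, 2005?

Friday

Jun 24, 2005 is a Friday.
1141 mod 7 = 0, so 1141 days after a Friday is Friday + 0 = Friday.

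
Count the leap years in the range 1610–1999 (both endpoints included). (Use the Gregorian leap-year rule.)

Multiples of 4 in [1610,1999]: 97.
Of those, multiples of 100: 3 (not leap unless ÷400).
Multiples of 400: 0.
Leap years = 97 − 3 + 0 = 94.

94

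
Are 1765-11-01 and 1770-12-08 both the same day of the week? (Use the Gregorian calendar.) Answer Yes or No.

From Nov 1, 1765 to Dec 8, 1770 is 1863 days.
1863 mod 7 = 1, so they are different weekdays.
(Nov 1, 1765 is a Friday; Dec 8, 1770 is a Saturday.)

No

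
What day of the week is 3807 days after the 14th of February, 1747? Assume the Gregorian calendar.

Monday

Feb 14, 1747 is a Tuesday.
3807 mod 7 = 6, so 3807 days after a Tuesday is Tuesday + 6 = Monday.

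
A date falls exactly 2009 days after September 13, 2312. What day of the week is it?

Friday

Sep 13, 2312 is a Friday.
2009 mod 7 = 0, so 2009 days after a Friday is Friday + 0 = Friday.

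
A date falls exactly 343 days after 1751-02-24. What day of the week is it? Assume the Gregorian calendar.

First find the weekday of Feb 24, 1751. Doomsday rule: the anchor day for the 1700s is Sunday. For year 51: 51÷12 = 4 r 3, and 3÷4 = 0, so 4+3+0 = 7.
Sunday + 7 ≡ Sunday — that's 1751's doomsday.
In February the doomsday date is Feb 28 (1751 is not a leap year).
Feb 24 is 4 days before Feb 28; 4 mod 7 = 4, so Sunday − 4 = Wednesday.
343 mod 7 = 0, so 343 days after a Wednesday is Wednesday + 0 = Wednesday.

Wednesday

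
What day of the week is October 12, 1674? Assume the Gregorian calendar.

Friday

Doomsday rule: the anchor day for the 1600s is Tuesday. For year 74: 74÷12 = 6 r 2, and 2÷4 = 0, so 6+2+0 = 8.
Tuesday + 8 ≡ Wednesday — that's 1674's doomsday.
In October the doomsday date is Oct 10.
Oct 12 is 2 days after Oct 10; 2 mod 7 = 2, so Wednesday + 2 = Friday.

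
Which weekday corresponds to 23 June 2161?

Tuesday

January 1, 2161 is a Thursday.
Jan 1, 2161 → Feb 1, 2161: 31 days (January has 31).
Feb 1, 2161 → Mar 1, 2161: 28 days (February has 28).
Mar 1, 2161 → Apr 1, 2161: 31 days (March has 31).
Apr 1, 2161 → May 1, 2161: 30 days (April has 30).
May 1, 2161 → Jun 1, 2161: 31 days (May has 31).
Jun 1, 2161 → Jun 23, 2161: 22 days.
Total: 173 days.
173 mod 7 = 5, so Thursday + 5 = Tuesday.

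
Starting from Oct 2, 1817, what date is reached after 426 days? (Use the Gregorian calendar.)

December 2, 1818

+365 (one year) → Oct 2, 1818 (61 left).
Oct has 31 days: +30 → Nov 1, 1818 (31 left).
Nov has 30 days: +30 → Dec 1, 1818 (1 left).
+1 → Dec 2, 1818.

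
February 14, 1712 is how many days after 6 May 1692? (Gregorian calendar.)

7222

May 6, 1692 → May 6, 1693: 365 days.
May 6, 1693 → May 6, 1694: 365 days.
May 6, 1694 → May 6, 1695: 365 days.
May 6, 1695 → May 6, 1696: 366 days (Feb 29, 1696 is in that span).
May 6, 1696 → May 6, 1697: 365 days.
May 6, 1697 → May 6, 1698: 365 days.
May 6, 1698 → May 6, 1699: 365 days.
May 6, 1699 → May 6, 1700: 365 days.
May 6, 1700 → May 6, 1701: 365 days.
May 6, 1701 → May 6, 1702: 365 days.
May 6, 1702 → May 6, 1703: 365 days.
May 6, 1703 → May 6, 1704: 366 days (Feb 29, 1704 is in that span).
May 6, 1704 → May 6, 1705: 365 days.
May 6, 1705 → May 6, 1706: 365 days.
May 6, 1706 → May 6, 1707: 365 days.
May 6, 1707 → May 6, 1708: 366 days (Feb 29, 1708 is in that span).
May 6, 1708 → May 6, 1709: 365 days.
May 6, 1709 → May 6, 1710: 365 days.
May 6, 1710 → May 6, 1711: 365 days.
May 6, 1711 → Jun 6, 1711: 31 days (May has 31).
Jun 6, 1711 → Jul 6, 1711: 30 days (June has 30).
Jul 6, 1711 → Aug 6, 1711: 31 days (July has 31).
Aug 6, 1711 → Sep 6, 1711: 31 days (August has 31).
Sep 6, 1711 → Oct 6, 1711: 30 days (September has 30).
Oct 6, 1711 → Nov 6, 1711: 31 days (October has 31).
Nov 6, 1711 → Dec 6, 1711: 30 days (November has 30).
Dec 6, 1711 → Jan 6, 1712: 31 days (December has 31).
Jan 6, 1712 → Feb 6, 1712: 31 days (January has 31).
Feb 6, 1712 → Feb 14, 1712: 8 days.
Total: 7222 days.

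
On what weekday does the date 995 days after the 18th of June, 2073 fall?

Monday

First find the weekday of Jun 18, 2073. Doomsday rule: the anchor day for the 2000s is Tuesday. For year 73: 73÷12 = 6 r 1, and 1÷4 = 0, so 6+1+0 = 7.
Tuesday + 7 ≡ Tuesday — that's 2073's doomsday.
In June the doomsday date is Jun 6.
Jun 18 is 12 days after Jun 6; 12 mod 7 = 5, so Tuesday + 5 = Sunday.
995 mod 7 = 1, so 995 days after a Sunday is Sunday + 1 = Monday.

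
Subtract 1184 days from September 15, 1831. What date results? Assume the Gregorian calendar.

June 18, 1828

−365 (one year) → Sep 15, 1830 (819 left).
−365 (one year) → Sep 15, 1829 (454 left).
−365 (one year) → Sep 15, 1828 (89 left).
−15 → Aug 31, 1828 (end of Aug, 31 days; 74 left).
−31 → Jul 31, 1828 (end of Jul, 31 days; 43 left).
−31 → Jun 30, 1828 (end of Jun, 30 days; 12 left).
−12 → Jun 18, 1828.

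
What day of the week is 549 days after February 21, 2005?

Thursday

First find the weekday of Feb 21, 2005. Doomsday rule: the anchor day for the 2000s is Tuesday. For year 05: 5÷12 = 0 r 5, and 5÷4 = 1, so 0+5+1 = 6.
Tuesday + 6 ≡ Monday — that's 2005's doomsday.
In February the doomsday date is Feb 28 (2005 is not a leap year).
Feb 21 is 7 days before Feb 28; 7 mod 7 = 0, so Monday − 0 = Monday.
549 mod 7 = 3, so 549 days after a Monday is Monday + 3 = Thursday.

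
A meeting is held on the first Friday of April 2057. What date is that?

April 1, 2057 is a Sunday.
The first Friday is therefore April 6 (5 days later).

April 6, 2057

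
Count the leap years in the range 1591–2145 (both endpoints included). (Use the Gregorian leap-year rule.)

135

Multiples of 4 in [1591,2145]: 139.
Of those, multiples of 100: 6 (not leap unless ÷400).
Multiples of 400: 2.
Leap years = 139 − 6 + 2 = 135.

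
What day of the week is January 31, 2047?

January 1, 2047 is a Tuesday.
Jan 1, 2047 → Jan 31, 2047: 30 days.
Total: 30 days.
30 mod 7 = 2, so Tuesday + 2 = Thursday.

Thursday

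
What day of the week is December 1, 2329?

Doomsday rule: the anchor day for the 2300s is Wednesday. For year 29: 29÷12 = 2 r 5, and 5÷4 = 1, so 2+5+1 = 8.
Wednesday + 8 ≡ Thursday — that's 2329's doomsday.
In December the doomsday date is Dec 12.
Dec 1 is 11 days before Dec 12; 11 mod 7 = 4, so Thursday − 4 = Sunday.

Sunday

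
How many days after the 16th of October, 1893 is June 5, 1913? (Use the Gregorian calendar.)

Oct 16, 1893 → Oct 16, 1894: 365 days.
Oct 16, 1894 → Oct 16, 1895: 365 days.
Oct 16, 1895 → Oct 16, 1896: 366 days (Feb 29, 1896 is in that span).
Oct 16, 1896 → Oct 16, 1897: 365 days.
Oct 16, 1897 → Oct 16, 1898: 365 days.
Oct 16, 1898 → Oct 16, 1899: 365 days.
Oct 16, 1899 → Oct 16, 1900: 365 days.
Oct 16, 1900 → Oct 16, 1901: 365 days.
Oct 16, 1901 → Oct 16, 1902: 365 days.
Oct 16, 1902 → Oct 16, 1903: 365 days.
Oct 16, 1903 → Oct 16, 1904: 366 days (Feb 29, 1904 is in that span).
Oct 16, 1904 → Oct 16, 1905: 365 days.
Oct 16, 1905 → Oct 16, 1906: 365 days.
Oct 16, 1906 → Oct 16, 1907: 365 days.
Oct 16, 1907 → Oct 16, 1908: 366 days (Feb 29, 1908 is in that span).
Oct 16, 1908 → Oct 16, 1909: 365 days.
Oct 16, 1909 → Oct 16, 1910: 365 days.
Oct 16, 1910 → Oct 16, 1911: 365 days.
Oct 16, 1911 → Oct 16, 1912: 366 days (Feb 29, 1912 is in that span).
Oct 16, 1912 → Nov 16, 1912: 31 days (October has 31).
Nov 16, 1912 → Dec 16, 1912: 30 days (November has 30).
Dec 16, 1912 → Jan 16, 1913: 31 days (December has 31).
Jan 16, 1913 → Feb 16, 1913: 31 days (January has 31).
Feb 16, 1913 → Mar 16, 1913: 28 days (February has 28).
Mar 16, 1913 → Apr 16, 1913: 31 days (March has 31).
Apr 16, 1913 → May 16, 1913: 30 days (April has 30).
May 16, 1913 → Jun 5, 1913: 20 days.
Total: 7171 days.

7171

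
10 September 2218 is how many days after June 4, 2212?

Jun 4, 2212 → Jun 4, 2213: 365 days.
Jun 4, 2213 → Jun 4, 2214: 365 days.
Jun 4, 2214 → Jun 4, 2215: 365 days.
Jun 4, 2215 → Jun 4, 2216: 366 days (Feb 29, 2216 is in that span).
Jun 4, 2216 → Jun 4, 2217: 365 days.
Jun 4, 2217 → Jun 4, 2218: 365 days.
Jun 4, 2218 → Jul 4, 2218: 30 days (June has 30).
Jul 4, 2218 → Aug 4, 2218: 31 days (July has 31).
Aug 4, 2218 → Sep 4, 2218: 31 days (August has 31).
Sep 4, 2218 → Sep 10, 2218: 6 days.
Total: 2289 days.

2289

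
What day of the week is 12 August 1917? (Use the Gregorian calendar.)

January 1, 1917 is a Monday.
Jan 1, 1917 → Feb 1, 1917: 31 days (January has 31).
Feb 1, 1917 → Mar 1, 1917: 28 days (February has 28).
Mar 1, 1917 → Apr 1, 1917: 31 days (March has 31).
Apr 1, 1917 → May 1, 1917: 30 days (April has 30).
May 1, 1917 → Jun 1, 1917: 31 days (May has 31).
Jun 1, 1917 → Jul 1, 1917: 30 days (June has 30).
Jul 1, 1917 → Aug 1, 1917: 31 days (July has 31).
Aug 1, 1917 → Aug 12, 1917: 11 days.
Total: 223 days.
223 mod 7 = 6, so Monday + 6 = Sunday.

Sunday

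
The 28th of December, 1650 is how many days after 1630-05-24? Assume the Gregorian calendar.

May 24, 1630 → May 24, 1631: 365 days.
May 24, 1631 → May 24, 1632: 366 days (Feb 29, 1632 is in that span).
May 24, 1632 → May 24, 1633: 365 days.
May 24, 1633 → May 24, 1634: 365 days.
May 24, 1634 → May 24, 1635: 365 days.
May 24, 1635 → May 24, 1636: 366 days (Feb 29, 1636 is in that span).
May 24, 1636 → May 24, 1637: 365 days.
May 24, 1637 → May 24, 1638: 365 days.
May 24, 1638 → May 24, 1639: 365 days.
May 24, 1639 → May 24, 1640: 366 days (Feb 29, 1640 is in that span).
May 24, 1640 → May 24, 1641: 365 days.
May 24, 1641 → May 24, 1642: 365 days.
May 24, 1642 → May 24, 1643: 365 days.
May 24, 1643 → May 24, 1644: 366 days (Feb 29, 1644 is in that span).
May 24, 1644 → May 24, 1645: 365 days.
May 24, 1645 → May 24, 1646: 365 days.
May 24, 1646 → May 24, 1647: 365 days.
May 24, 1647 → May 24, 1648: 366 days (Feb 29, 1648 is in that span).
May 24, 1648 → May 24, 1649: 365 days.
May 24, 1649 → May 24, 1650: 365 days.
May 24, 1650 → Jun 24, 1650: 31 days (May has 31).
Jun 24, 1650 → Jul 24, 1650: 30 days (June has 30).
Jul 24, 1650 → Aug 24, 1650: 31 days (July has 31).
Aug 24, 1650 → Sep 24, 1650: 31 days (August has 31).
Sep 24, 1650 → Oct 24, 1650: 30 days (September has 30).
Oct 24, 1650 → Nov 24, 1650: 31 days (October has 31).
Nov 24, 1650 → Dec 24, 1650: 30 days (November has 30).
Dec 24, 1650 → Dec 28, 1650: 4 days.
Total: 7523 days.

7523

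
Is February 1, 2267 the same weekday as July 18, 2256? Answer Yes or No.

Yes

From Jul 18, 2256 to Feb 1, 2267 is 3850 days.
3850 mod 7 = 0, so they are the same weekday.
(Jul 18, 2256 is a Friday; Feb 1, 2267 is a Friday.)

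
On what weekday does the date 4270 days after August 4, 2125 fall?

Saturday

Aug 4, 2125 is a Saturday.
4270 mod 7 = 0, so 4270 days after a Saturday is Saturday + 0 = Saturday.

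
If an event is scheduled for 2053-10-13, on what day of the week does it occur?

Doomsday rule: the anchor day for the 2000s is Tuesday. For year 53: 53÷12 = 4 r 5, and 5÷4 = 1, so 4+5+1 = 10.
Tuesday + 10 ≡ Friday — that's 2053's doomsday.
In October the doomsday date is Oct 10.
Oct 13 is 3 days after Oct 10; 3 mod 7 = 3, so Friday + 3 = Monday.

Monday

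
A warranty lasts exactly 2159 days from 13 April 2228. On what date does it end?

+365 (one year) → Apr 13, 2229 (1794 left).
+365 (one year) → Apr 13, 2230 (1429 left).
+365 (one year) → Apr 13, 2231 (1064 left).
+366 (one year; includes Feb 29, 2232) → Apr 13, 2232 (698 left).
+365 (one year) → Apr 13, 2233 (333 left).
Apr has 30 days: +18 → May 1, 2233 (315 left).
May has 31 days: +31 → Jun 1, 2233 (284 left).
Jun has 30 days: +30 → Jul 1, 2233 (254 left).
Jul has 31 days: +31 → Aug 1, 2233 (223 left).
Aug has 31 days: +31 → Sep 1, 2233 (192 left).
Sep has 30 days: +30 → Oct 1, 2233 (162 left).
Oct has 31 days: +31 → Nov 1, 2233 (131 left).
Nov has 30 days: +30 → Dec 1, 2233 (101 left).
Dec has 31 days: +31 → Jan 1, 2234 (70 left).
Jan has 31 days: +31 → Feb 1, 2234 (39 left).
Feb has 28 days: +28 → Mar 1, 2234 (11 left).
+11 → Mar 12, 2234.

March 12, 2234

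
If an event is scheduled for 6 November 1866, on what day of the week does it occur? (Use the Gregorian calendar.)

Tuesday

Doomsday rule: the anchor day for the 1800s is Friday. For year 66: 66÷12 = 5 r 6, and 6÷4 = 1, so 5+6+1 = 12.
Friday + 12 ≡ Wednesday — that's 1866's doomsday.
In November the doomsday date is Nov 7.
Nov 6 is 1 day before Nov 7; 1 mod 7 = 1, so Wednesday − 1 = Tuesday.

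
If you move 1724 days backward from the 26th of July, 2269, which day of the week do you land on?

Saturday

First find the weekday of Jul 26, 2269. Doomsday rule: the anchor day for the 2200s is Friday. For year 69: 69÷12 = 5 r 9, and 9÷4 = 2, so 5+9+2 = 16.
Friday + 16 ≡ Sunday — that's 2269's doomsday.
In July the doomsday date is Jul 11.
Jul 26 is 15 days after Jul 11; 15 mod 7 = 1, so Sunday + 1 = Monday.
1724 mod 7 = 2, so 1724 days before a Monday is Monday − 2 = Saturday.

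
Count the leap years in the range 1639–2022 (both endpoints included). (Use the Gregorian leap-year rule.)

93

Multiples of 4 in [1639,2022]: 96.
Of those, multiples of 100: 4 (not leap unless ÷400).
Multiples of 400: 1.
Leap years = 96 − 4 + 1 = 93.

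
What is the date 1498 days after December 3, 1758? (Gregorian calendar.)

+365 (one year) → Dec 3, 1759 (1133 left).
+366 (one year; includes Feb 29, 1760) → Dec 3, 1760 (767 left).
+365 (one year) → Dec 3, 1761 (402 left).
+365 (one year) → Dec 3, 1762 (37 left).
Dec has 31 days: +29 → Jan 1, 1763 (8 left).
+8 → Jan 9, 1763.

January 9, 1763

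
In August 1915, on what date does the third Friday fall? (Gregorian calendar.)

August 20, 1915

August 1, 1915 is a Sunday.
The first Friday is therefore August 6 (5 days later).
The third Friday is 6 + 2×7 = August 20.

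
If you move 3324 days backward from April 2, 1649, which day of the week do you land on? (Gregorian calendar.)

Saturday

Apr 2, 1649 is a Friday.
3324 mod 7 = 6, so 3324 days before a Friday is Friday − 6 = Saturday.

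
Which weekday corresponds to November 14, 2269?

Doomsday rule: the anchor day for the 2200s is Friday. For year 69: 69÷12 = 5 r 9, and 9÷4 = 2, so 5+9+2 = 16.
Friday + 16 ≡ Sunday — that's 2269's doomsday.
In November the doomsday date is Nov 7.
Nov 14 is 7 days after Nov 7; 7 mod 7 = 0, so Sunday + 0 = Sunday.

Sunday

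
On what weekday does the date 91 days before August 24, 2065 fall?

Monday

Aug 24, 2065 is a Monday.
91 mod 7 = 0, so 91 days before a Monday is Monday − 0 = Monday.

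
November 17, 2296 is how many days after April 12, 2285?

Apr 12, 2285 → Apr 12, 2286: 365 days.
Apr 12, 2286 → Apr 12, 2287: 365 days.
Apr 12, 2287 → Apr 12, 2288: 366 days (Feb 29, 2288 is in that span).
Apr 12, 2288 → Apr 12, 2289: 365 days.
Apr 12, 2289 → Apr 12, 2290: 365 days.
Apr 12, 2290 → Apr 12, 2291: 365 days.
Apr 12, 2291 → Apr 12, 2292: 366 days (Feb 29, 2292 is in that span).
Apr 12, 2292 → Apr 12, 2293: 365 days.
Apr 12, 2293 → Apr 12, 2294: 365 days.
Apr 12, 2294 → Apr 12, 2295: 365 days.
Apr 12, 2295 → Apr 12, 2296: 366 days (Feb 29, 2296 is in that span).
Apr 12, 2296 → May 12, 2296: 30 days (April has 30).
May 12, 2296 → Jun 12, 2296: 31 days (May has 31).
Jun 12, 2296 → Jul 12, 2296: 30 days (June has 30).
Jul 12, 2296 → Aug 12, 2296: 31 days (July has 31).
Aug 12, 2296 → Sep 12, 2296: 31 days (August has 31).
Sep 12, 2296 → Oct 12, 2296: 30 days (September has 30).
Oct 12, 2296 → Nov 12, 2296: 31 days (October has 31).
Nov 12, 2296 → Nov 17, 2296: 5 days.
Total: 4237 days.

4237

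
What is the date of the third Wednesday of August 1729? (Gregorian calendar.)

August 1, 1729 is a Monday.
The first Wednesday is therefore August 3 (2 days later).
The third Wednesday is 3 + 2×7 = August 17.

August 17, 1729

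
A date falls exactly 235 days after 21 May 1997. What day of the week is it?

First find the weekday of May 21, 1997. Doomsday rule: the anchor day for the 1900s is Wednesday. For year 97: 97÷12 = 8 r 1, and 1÷4 = 0, so 8+1+0 = 9.
Wednesday + 9 ≡ Friday — that's 1997's doomsday.
In May the doomsday date is May 9.
May 21 is 12 days after May 9; 12 mod 7 = 5, so Friday + 5 = Wednesday.
235 mod 7 = 4, so 235 days after a Wednesday is Wednesday + 4 = Sunday.

Sunday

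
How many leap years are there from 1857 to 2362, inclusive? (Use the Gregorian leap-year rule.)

Multiples of 4 in [1857,2362]: 126.
Of those, multiples of 100: 5 (not leap unless ÷400).
Multiples of 400: 1.
Leap years = 126 − 5 + 1 = 122.

122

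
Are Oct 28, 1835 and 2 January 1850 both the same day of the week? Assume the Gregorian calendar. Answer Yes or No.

Yes

From Oct 28, 1835 to Jan 2, 1850 is 5180 days.
5180 mod 7 = 0, so they are the same weekday.
(Oct 28, 1835 is a Wednesday; Jan 2, 1850 is a Wednesday.)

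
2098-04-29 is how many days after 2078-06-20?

Jun 20, 2078 → Jun 20, 2079: 365 days.
Jun 20, 2079 → Jun 20, 2080: 366 days (Feb 29, 2080 is in that span).
Jun 20, 2080 → Jun 20, 2081: 365 days.
Jun 20, 2081 → Jun 20, 2082: 365 days.
Jun 20, 2082 → Jun 20, 2083: 365 days.
Jun 20, 2083 → Jun 20, 2084: 366 days (Feb 29, 2084 is in that span).
Jun 20, 2084 → Jun 20, 2085: 365 days.
Jun 20, 2085 → Jun 20, 2086: 365 days.
Jun 20, 2086 → Jun 20, 2087: 365 days.
Jun 20, 2087 → Jun 20, 2088: 366 days (Feb 29, 2088 is in that span).
Jun 20, 2088 → Jun 20, 2089: 365 days.
Jun 20, 2089 → Jun 20, 2090: 365 days.
Jun 20, 2090 → Jun 20, 2091: 365 days.
Jun 20, 2091 → Jun 20, 2092: 366 days (Feb 29, 2092 is in that span).
Jun 20, 2092 → Jun 20, 2093: 365 days.
Jun 20, 2093 → Jun 20, 2094: 365 days.
Jun 20, 2094 → Jun 20, 2095: 365 days.
Jun 20, 2095 → Jun 20, 2096: 366 days (Feb 29, 2096 is in that span).
Jun 20, 2096 → Jun 20, 2097: 365 days.
Jun 20, 2097 → Jul 20, 2097: 30 days (June has 30).
Jul 20, 2097 → Aug 20, 2097: 31 days (July has 31).
Aug 20, 2097 → Sep 20, 2097: 31 days (August has 31).
Sep 20, 2097 → Oct 20, 2097: 30 days (September has 30).
Oct 20, 2097 → Nov 20, 2097: 31 days (October has 31).
Nov 20, 2097 → Dec 20, 2097: 30 days (November has 30).
Dec 20, 2097 → Jan 20, 2098: 31 days (December has 31).
Jan 20, 2098 → Feb 20, 2098: 31 days (January has 31).
Feb 20, 2098 → Mar 20, 2098: 28 days (February has 28).
Mar 20, 2098 → Apr 20, 2098: 31 days (March has 31).
Apr 20, 2098 → Apr 29, 2098: 9 days.
Total: 7253 days.

7253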